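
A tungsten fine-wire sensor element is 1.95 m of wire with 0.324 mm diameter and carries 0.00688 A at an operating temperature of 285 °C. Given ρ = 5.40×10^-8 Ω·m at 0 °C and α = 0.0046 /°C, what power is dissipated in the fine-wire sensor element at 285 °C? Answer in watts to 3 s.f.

1.40×10^-4 W

A = π(d/2)² = π(1.6200e-04 m)² = 8.245e-08 m²
R₍0₎ = ρL/A = (5.40×10^-8)(1.95)/(8.245e-08) = 1.277 Ω
R₍285₎ = R₍0₎(1 + αΔT) = 1.277 × (1 + 0.0046×285) = 2.952 Ω
P = I²R = (0.00688)² × 2.952 = 1.40×10^-4 W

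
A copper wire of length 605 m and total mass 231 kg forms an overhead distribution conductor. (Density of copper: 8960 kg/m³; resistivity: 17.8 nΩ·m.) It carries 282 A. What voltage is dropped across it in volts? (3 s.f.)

ρ = 17.8 nΩ·m = 1.78×10^-8 Ω·m
A = m/(density·L) = 231/(8960×605) = 4.2614e-05 m²
R = ρL/A = (1.78×10^-8)(605)/(4.2614e-05) = 0.2527 Ω
V = IR = 282 × 0.2527 = 71.3 V

71.3 V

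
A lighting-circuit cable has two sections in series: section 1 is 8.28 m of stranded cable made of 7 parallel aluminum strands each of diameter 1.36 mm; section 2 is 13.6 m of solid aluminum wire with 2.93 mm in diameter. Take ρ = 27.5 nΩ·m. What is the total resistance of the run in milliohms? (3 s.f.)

ρ = 27.5 nΩ·m = 2.75×10^-8 Ω·m
Section 1: A_strand = π(6.8000e-04)² = 1.453e-06 m²; R₁ = ρL/(N·A_s) = (2.75×10^-8)(8.28)/(7×1.453e-06) = 0.02239 Ω
Section 2: A = π(d/2)² = π(1.4650e-03 m)² = 6.743e-06 m²
R₂ = (2.75×10^-8)(13.6)/(6.743e-06) = 0.05547 Ω
R = R₁ + R₂ = 77.9 mΩ

77.9 mΩ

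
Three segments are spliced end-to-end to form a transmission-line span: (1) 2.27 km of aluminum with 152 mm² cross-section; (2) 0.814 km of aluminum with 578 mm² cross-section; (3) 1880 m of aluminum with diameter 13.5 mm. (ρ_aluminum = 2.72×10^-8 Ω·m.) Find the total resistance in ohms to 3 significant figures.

Seg 1: A = 152 mm² = 1.520e-04 m²
R_1 = (2.72×10^-8)(2270)/(1.520e-04) = 0.4062 Ω
Seg 2: A = 578 mm² = 5.780e-04 m²
R_2 = (2.72×10^-8)(814)/(5.780e-04) = 0.03831 Ω
Seg 3: A = π(d/2)² = π(6.7500e-03 m)² = 1.431e-04 m²
R_3 = (2.72×10^-8)(1880)/(1.431e-04) = 0.3572 Ω
R_total = R_1 + R_2 + R_3 = 0.802 Ω

0.802 Ω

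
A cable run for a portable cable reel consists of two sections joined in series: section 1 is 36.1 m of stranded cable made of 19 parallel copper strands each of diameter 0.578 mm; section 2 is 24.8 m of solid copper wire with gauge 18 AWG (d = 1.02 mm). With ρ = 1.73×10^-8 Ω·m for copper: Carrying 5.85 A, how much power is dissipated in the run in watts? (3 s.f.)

Section 1: A_strand = π(2.8900e-04)² = 2.624e-07 m²; R₁ = ρL/(N·A_s) = (1.73×10^-8)(36.1)/(19×2.624e-07) = 0.1253 Ω
Section 2: A = π(1.02/2 mm)² = π(5.1000e-04 m)² = 8.171e-07 m²
R₂ = (1.73×10^-8)(24.8)/(8.171e-07) = 0.5251 Ω
R = R₁ + R₂ = 0.6503 Ω
P = I²R = (5.85)² × 0.6503 = 22.3 W

22.3 W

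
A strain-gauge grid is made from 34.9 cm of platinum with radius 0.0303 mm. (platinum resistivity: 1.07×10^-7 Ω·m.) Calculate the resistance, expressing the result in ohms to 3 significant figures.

A = πr² = π(3.0300e-05 m)² = 2.884e-09 m²
R = ρL/A = (1.07×10^-7)(0.349 m)/(2.884e-09 m²) = 12.9 Ω

12.9 Ω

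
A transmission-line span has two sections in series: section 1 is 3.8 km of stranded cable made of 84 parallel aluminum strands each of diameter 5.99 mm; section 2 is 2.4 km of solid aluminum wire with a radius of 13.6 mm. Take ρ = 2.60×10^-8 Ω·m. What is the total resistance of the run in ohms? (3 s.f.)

Section 1: A_strand = π(2.9950e-03)² = 2.818e-05 m²; R₁ = ρL/(N·A_s) = (2.60×10^-8)(3800)/(84×2.818e-05) = 0.04174 Ω
Section 2: A = πr² = π(1.3600e-02 m)² = 5.811e-04 m²
R₂ = (2.60×10^-8)(2400)/(5.811e-04) = 0.1074 Ω
R = R₁ + R₂ = 0.149 Ω

0.149 Ω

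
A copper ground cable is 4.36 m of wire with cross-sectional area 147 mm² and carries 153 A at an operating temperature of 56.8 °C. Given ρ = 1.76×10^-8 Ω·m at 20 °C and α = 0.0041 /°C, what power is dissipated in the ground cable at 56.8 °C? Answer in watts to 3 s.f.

14.1 W

A = 147 mm² = 1.470e-04 m²
R₍20₎ = ρL/A = (1.76×10^-8)(4.36)/(1.470e-04) = 5.220×10^-4 Ω
R₍56.8₎ = R₍20₎(1 + αΔT) = 5.220×10^-4 × (1 + 0.0041×36.8) = 6.008×10^-4 Ω
P = I²R = (153)² × 6.008×10^-4 = 14.1 W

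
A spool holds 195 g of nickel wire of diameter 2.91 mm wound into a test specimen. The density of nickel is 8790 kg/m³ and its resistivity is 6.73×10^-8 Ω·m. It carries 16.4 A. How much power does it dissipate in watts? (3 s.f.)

9.08 W

A = π(d/2)² = π(1.4550e-03 m)² = 6.6508e-06 m²
L = m/(density·A) = 0.195/(8790×6.6508e-06) = 3.336 m
R = ρL/A = (6.73×10^-8)(3.336)/(6.6508e-06) = 0.03375 Ω
P = I²R = (16.4)² × 0.03375 = 9.08 W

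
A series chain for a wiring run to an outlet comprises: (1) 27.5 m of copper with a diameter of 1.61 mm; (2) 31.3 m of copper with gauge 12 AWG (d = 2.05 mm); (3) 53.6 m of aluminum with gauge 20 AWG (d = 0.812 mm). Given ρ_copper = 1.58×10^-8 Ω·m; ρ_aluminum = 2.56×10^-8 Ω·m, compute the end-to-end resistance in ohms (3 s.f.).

3.01 Ω

Seg 1: A = π(d/2)² = π(8.0500e-04 m)² = 2.036e-06 m²
R_1 = (1.58×10^-8)(27.5)/(2.036e-06) = 0.2134 Ω
Seg 2: A = π(2.05/2 mm)² = π(1.0250e-03 m)² = 3.301e-06 m²
R_2 = (1.58×10^-8)(31.3)/(3.301e-06) = 0.1498 Ω
Seg 3: A = π(0.812/2 mm)² = π(4.0600e-04 m)² = 5.178e-07 m²
R_3 = (2.56×10^-8)(53.6)/(5.178e-07) = 2.65 Ω
R_total = R_1 + R_2 + R_3 = 3.01 Ω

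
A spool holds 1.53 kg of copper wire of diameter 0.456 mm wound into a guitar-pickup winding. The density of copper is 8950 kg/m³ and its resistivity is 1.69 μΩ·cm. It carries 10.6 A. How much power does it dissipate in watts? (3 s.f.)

ρ = 1.69 μΩ·cm = 1.69×10^-8 Ω·m
A = π(d/2)² = π(2.2800e-04 m)² = 1.6331e-07 m²
L = m/(density·A) = 1.53/(8950×1.6331e-07) = 1047 m
R = ρL/A = (1.69×10^-8)(1047)/(1.6331e-07) = 108.3 Ω
P = I²R = (10.6)² × 108.3 = 12200 W

12200 W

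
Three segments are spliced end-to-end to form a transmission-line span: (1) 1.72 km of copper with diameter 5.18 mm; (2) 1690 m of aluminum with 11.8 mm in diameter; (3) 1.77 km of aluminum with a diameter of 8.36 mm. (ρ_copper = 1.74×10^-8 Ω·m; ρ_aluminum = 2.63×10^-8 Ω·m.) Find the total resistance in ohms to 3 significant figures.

Seg 1: A = π(d/2)² = π(2.5900e-03 m)² = 2.107e-05 m²
R_1 = (1.74×10^-8)(1720)/(2.107e-05) = 1.42 Ω
Seg 2: A = π(d/2)² = π(5.9000e-03 m)² = 1.094e-04 m²
R_2 = (2.63×10^-8)(1690)/(1.094e-04) = 0.4064 Ω
Seg 3: A = π(d/2)² = π(4.1800e-03 m)² = 5.489e-05 m²
R_3 = (2.63×10^-8)(1770)/(5.489e-05) = 0.8481 Ω
R_total = R_1 + R_2 + R_3 = 2.67 Ω

2.67 Ω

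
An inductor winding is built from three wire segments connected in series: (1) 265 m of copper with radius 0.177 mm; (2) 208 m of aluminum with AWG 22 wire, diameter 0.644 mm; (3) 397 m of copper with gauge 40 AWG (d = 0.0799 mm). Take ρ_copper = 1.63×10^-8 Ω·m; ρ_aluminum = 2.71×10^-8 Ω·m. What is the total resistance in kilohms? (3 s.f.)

1.35 kΩ

Seg 1: A = πr² = π(1.7700e-04 m)² = 9.842e-08 m²
R_1 = (1.63×10^-8)(265)/(9.842e-08) = 43.89 Ω
Seg 2: A = π(0.644/2 mm)² = π(3.2200e-04 m)² = 3.257e-07 m²
R_2 = (2.71×10^-8)(208)/(3.257e-07) = 17.3 Ω
Seg 3: A = π(0.0799/2 mm)² = π(3.9950e-05 m)² = 5.014e-09 m²
R_3 = (1.63×10^-8)(397)/(5.014e-09) = 1291 Ω
R_total = R_1 + R_2 + R_3 = 1.35 kΩ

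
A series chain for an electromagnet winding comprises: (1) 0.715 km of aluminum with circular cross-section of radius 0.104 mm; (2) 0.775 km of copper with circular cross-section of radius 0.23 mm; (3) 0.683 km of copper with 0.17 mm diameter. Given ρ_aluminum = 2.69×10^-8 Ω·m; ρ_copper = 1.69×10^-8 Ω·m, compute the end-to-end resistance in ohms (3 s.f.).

Seg 1: A = πr² = π(1.0400e-04 m)² = 3.398e-08 m²
R_1 = (2.69×10^-8)(715)/(3.398e-08) = 566 Ω
Seg 2: A = πr² = π(2.3000e-04 m)² = 1.662e-07 m²
R_2 = (1.69×10^-8)(775)/(1.662e-07) = 78.81 Ω
Seg 3: A = π(d/2)² = π(8.5000e-05 m)² = 2.270e-08 m²
R_3 = (1.69×10^-8)(683)/(2.270e-08) = 508.5 Ω
R_total = R_1 + R_2 + R_3 = 1150 Ω

1150 Ω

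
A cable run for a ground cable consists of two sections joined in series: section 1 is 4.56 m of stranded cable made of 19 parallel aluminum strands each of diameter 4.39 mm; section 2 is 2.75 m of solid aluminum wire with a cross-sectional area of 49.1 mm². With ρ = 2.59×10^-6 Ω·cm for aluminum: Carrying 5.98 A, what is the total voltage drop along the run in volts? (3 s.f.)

0.0111 V

ρ = 2.59×10^-6 Ω·cm = 2.59×10^-8 Ω·m
Section 1: A_strand = π(2.1950e-03)² = 1.514e-05 m²; R₁ = ρL/(N·A_s) = (2.59×10^-8)(4.56)/(19×1.514e-05) = 4.107×10^-4 Ω
Section 2: A = 49.1 mm² = 4.910e-05 m²
R₂ = (2.59×10^-8)(2.75)/(4.910e-05) = 0.001451 Ω
R = R₁ + R₂ = 0.001861 Ω
V = IR = 5.98 × 0.001861 = 0.0111 V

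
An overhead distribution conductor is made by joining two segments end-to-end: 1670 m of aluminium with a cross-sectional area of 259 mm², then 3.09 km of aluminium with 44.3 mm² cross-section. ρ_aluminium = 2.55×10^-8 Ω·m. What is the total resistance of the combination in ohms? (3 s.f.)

1.94 Ω

Segment 1: A = 259 mm² = 2.590e-04 m²
R₁ = ρL/A = (2.55×10^-8)(1670)/(2.590e-04) = 0.1644 Ω
Segment 2: A = 44.3 mm² = 4.430e-05 m²
R₂ = (2.55×10^-8)(3090)/(4.430e-05) = 1.779 Ω
R = R₁ + R₂ = 1.94 Ω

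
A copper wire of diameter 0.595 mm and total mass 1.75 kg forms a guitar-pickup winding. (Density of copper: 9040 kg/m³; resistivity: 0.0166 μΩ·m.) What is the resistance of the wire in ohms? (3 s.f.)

41.6 Ω

ρ = 0.0166 μΩ·m = 1.66×10^-8 Ω·m
A = π(d/2)² = π(2.9750e-04 m)² = 2.7805e-07 m²
L = m/(density·A) = 1.75/(9040×2.7805e-07) = 696.2 m
R = ρL/A = (1.66×10^-8)(696.2)/(2.7805e-07) = 41.6 Ω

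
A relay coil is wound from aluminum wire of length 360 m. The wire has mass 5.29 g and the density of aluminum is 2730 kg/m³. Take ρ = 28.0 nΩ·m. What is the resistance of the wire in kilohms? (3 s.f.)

1.87 kΩ

ρ = 28.0 nΩ·m = 2.80×10^-8 Ω·m
A = m/(density·L) = 0.00529/(2730×360) = 5.3826e-09 m²
R = ρL/A = (2.80×10^-8)(360)/(5.3826e-09) = 1.87 kΩ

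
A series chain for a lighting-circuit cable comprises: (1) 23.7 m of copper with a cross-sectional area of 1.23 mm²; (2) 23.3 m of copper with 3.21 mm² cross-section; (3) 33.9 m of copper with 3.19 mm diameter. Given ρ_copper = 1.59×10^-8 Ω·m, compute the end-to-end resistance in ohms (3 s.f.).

Seg 1: A = 1.23 mm² = 1.230e-06 m²
R_1 = (1.59×10^-8)(23.7)/(1.230e-06) = 0.3064 Ω
Seg 2: A = 3.21 mm² = 3.210e-06 m²
R_2 = (1.59×10^-8)(23.3)/(3.210e-06) = 0.1154 Ω
Seg 3: A = π(d/2)² = π(1.5950e-03 m)² = 7.992e-06 m²
R_3 = (1.59×10^-8)(33.9)/(7.992e-06) = 0.06744 Ω
R_total = R_1 + R_2 + R_3 = 0.489 Ω

0.489 Ω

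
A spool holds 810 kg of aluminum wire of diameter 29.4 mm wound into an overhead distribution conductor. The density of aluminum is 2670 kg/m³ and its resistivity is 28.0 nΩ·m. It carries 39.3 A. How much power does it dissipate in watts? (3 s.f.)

28.5 W

ρ = 28.0 nΩ·m = 2.80×10^-8 Ω·m
A = π(d/2)² = π(1.4700e-02 m)² = 6.7887e-04 m²
L = m/(density·A) = 810/(2670×6.7887e-04) = 446.9 m
R = ρL/A = (2.80×10^-8)(446.9)/(6.7887e-04) = 0.01843 Ω
P = I²R = (39.3)² × 0.01843 = 28.5 W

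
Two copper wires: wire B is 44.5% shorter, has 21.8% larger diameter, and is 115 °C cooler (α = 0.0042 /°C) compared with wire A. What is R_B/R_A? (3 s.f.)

0.193

R ∝ ρL/d² with ρ ∝ (1+αΔT), so R_B/R_A = (1 − 44.5/100) × (1 + 21.8/100)⁻² × (1 − 0.0042×115)
= 0.555 × 0.6741 × 0.517 = 0.193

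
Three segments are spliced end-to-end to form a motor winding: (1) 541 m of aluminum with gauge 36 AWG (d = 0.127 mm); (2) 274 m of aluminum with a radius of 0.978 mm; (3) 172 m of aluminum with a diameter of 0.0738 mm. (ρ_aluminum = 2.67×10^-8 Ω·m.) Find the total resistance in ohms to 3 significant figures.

Seg 1: A = π(0.127/2 mm)² = π(6.3500e-05 m)² = 1.267e-08 m²
R_1 = (2.67×10^-8)(541)/(1.267e-08) = 1140 Ω
Seg 2: A = πr² = π(9.7800e-04 m)² = 3.005e-06 m²
R_2 = (2.67×10^-8)(274)/(3.005e-06) = 2.435 Ω
Seg 3: A = π(d/2)² = π(3.6900e-05 m)² = 4.278e-09 m²
R_3 = (2.67×10^-8)(172)/(4.278e-09) = 1074 Ω
R_total = R_1 + R_2 + R_3 = 2220 Ω

2220 Ω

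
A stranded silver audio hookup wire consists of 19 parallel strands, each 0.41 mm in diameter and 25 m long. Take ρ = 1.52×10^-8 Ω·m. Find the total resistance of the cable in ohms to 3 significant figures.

A_strand = π(2.0500e-04 m)² = 1.320e-07 m²
R_strand = ρL/A = (1.52×10^-8)(25)/(1.320e-07) = 2.878 Ω
R_total = R_strand/N = 2.878/19 = 0.151 Ω

0.151 Ω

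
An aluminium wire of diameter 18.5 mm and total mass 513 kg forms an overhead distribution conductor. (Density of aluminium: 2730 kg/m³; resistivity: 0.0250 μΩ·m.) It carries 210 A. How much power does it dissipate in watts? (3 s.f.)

2870 W

ρ = 0.0250 μΩ·m = 2.50×10^-8 Ω·m
A = π(d/2)² = π(9.2500e-03 m)² = 2.6880e-04 m²
L = m/(density·A) = 513/(2730×2.6880e-04) = 699.1 m
R = ρL/A = (2.50×10^-8)(699.1)/(2.6880e-04) = 0.06502 Ω
P = I²R = (210)² × 0.06502 = 2870 W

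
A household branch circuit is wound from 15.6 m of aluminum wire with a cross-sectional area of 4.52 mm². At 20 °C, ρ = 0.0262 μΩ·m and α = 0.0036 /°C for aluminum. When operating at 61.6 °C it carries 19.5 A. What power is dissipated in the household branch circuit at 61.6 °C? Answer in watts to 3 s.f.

ρ = 0.0262 μΩ·m = 2.62×10^-8 Ω·m
A = 4.52 mm² = 4.520e-06 m²
R₍20₎ = ρL/A = (2.62×10^-8)(15.6)/(4.520e-06) = 0.09042 Ω
R₍61.6₎ = R₍20₎(1 + αΔT) = 0.09042 × (1 + 0.0036×41.6) = 0.104 Ω
P = I²R = (19.5)² × 0.104 = 39.5 W

39.5 W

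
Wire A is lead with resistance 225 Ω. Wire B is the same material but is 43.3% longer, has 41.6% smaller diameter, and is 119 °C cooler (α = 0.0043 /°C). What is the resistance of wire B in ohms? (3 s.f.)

462 Ω

R ∝ ρL/d² with ρ ∝ (1+αΔT), so R_B/R_A = (1 + 43.3/100) × (1 − 41.6/100)⁻² × (1 − 0.0043×119)
= 1.433 × 2.932 × 0.4883 = 2.052
R_B = 2.052 × 225 = 462 Ω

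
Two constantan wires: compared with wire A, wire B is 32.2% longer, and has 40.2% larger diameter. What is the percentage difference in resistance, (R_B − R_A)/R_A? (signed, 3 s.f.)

-32.7%

R ∝ L/d², so R_B/R_A = (1 + 32.2/100) × (1 + 40.2/100)⁻²
= 1.322 × 0.5088 = 0.6726
(R_B − R_A)/R_A = 0.6726 − 1 = -32.7%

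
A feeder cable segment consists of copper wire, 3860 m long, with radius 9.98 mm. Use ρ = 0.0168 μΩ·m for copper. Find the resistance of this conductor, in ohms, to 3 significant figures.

ρ = 0.0168 μΩ·m = 1.68×10^-8 Ω·m
A = πr² = π(9.9800e-03 m)² = 3.129e-04 m²
R = ρL/A = (1.68×10^-8)(3860 m)/(3.129e-04 m²) = 0.207 Ω

0.207 Ω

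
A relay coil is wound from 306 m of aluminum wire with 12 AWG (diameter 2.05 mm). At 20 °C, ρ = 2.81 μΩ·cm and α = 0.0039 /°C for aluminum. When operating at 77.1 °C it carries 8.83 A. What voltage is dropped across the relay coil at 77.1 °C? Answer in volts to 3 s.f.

ρ = 2.81 μΩ·cm = 2.81×10^-8 Ω·m
A = π(2.05/2 mm)² = π(1.0250e-03 m)² = 3.301e-06 m²
R₍20₎ = ρL/A = (2.81×10^-8)(306)/(3.301e-06) = 2.605 Ω
R₍77.1₎ = R₍20₎(1 + αΔT) = 2.605 × (1 + 0.0039×57.1) = 3.185 Ω
V = IR = 8.83 × 3.185 = 28.1 V

28.1 V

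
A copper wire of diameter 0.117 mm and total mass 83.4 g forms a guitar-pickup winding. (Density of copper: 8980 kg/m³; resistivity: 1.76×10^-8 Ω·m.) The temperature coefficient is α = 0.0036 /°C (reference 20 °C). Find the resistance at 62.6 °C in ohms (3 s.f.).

1630 Ω

A = π(d/2)² = π(5.8500e-05 m)² = 1.0751e-08 m²
L = m/(density·A) = 0.0834/(8980×1.0751e-08) = 863.8 m
R = ρL/A = (1.76×10^-8)(863.8)/(1.0751e-08) = 1414 Ω
R(62.6 °C) = 1414 × (1 + 0.0036×42.6) = 1630 Ω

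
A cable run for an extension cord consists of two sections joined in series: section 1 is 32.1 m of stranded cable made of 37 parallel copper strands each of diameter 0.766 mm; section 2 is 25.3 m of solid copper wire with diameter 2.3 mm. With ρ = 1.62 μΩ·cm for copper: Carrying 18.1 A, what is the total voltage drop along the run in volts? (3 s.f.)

ρ = 1.62 μΩ·cm = 1.62×10^-8 Ω·m
Section 1: A_strand = π(3.8300e-04)² = 4.608e-07 m²; R₁ = ρL/(N·A_s) = (1.62×10^-8)(32.1)/(37×4.608e-07) = 0.0305 Ω
Section 2: A = π(d/2)² = π(1.1500e-03 m)² = 4.155e-06 m²
R₂ = (1.62×10^-8)(25.3)/(4.155e-06) = 0.09865 Ω
R = R₁ + R₂ = 0.1291 Ω
V = IR = 18.1 × 0.1291 = 2.34 V

2.34 V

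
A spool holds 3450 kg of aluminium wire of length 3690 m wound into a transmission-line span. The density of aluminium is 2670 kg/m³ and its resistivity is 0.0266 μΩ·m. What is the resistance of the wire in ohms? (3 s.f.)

0.280 Ω

ρ = 0.0266 μΩ·m = 2.66×10^-8 Ω·m
A = m/(density·L) = 3450/(2670×3690) = 3.5017e-04 m²
R = ρL/A = (2.66×10^-8)(3690)/(3.5017e-04) = 0.280 Ω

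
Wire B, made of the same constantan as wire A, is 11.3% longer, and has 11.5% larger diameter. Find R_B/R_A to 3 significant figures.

0.895

R ∝ L/d², so R_B/R_A = (1 + 11.3/100) × (1 + 11.5/100)⁻²
= 1.113 × 0.8044 = 0.895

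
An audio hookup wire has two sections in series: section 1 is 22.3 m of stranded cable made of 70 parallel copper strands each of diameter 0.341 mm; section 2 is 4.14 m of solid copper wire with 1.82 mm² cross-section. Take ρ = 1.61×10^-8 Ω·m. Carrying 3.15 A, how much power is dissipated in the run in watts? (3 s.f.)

Section 1: A_strand = π(1.7050e-04)² = 9.133e-08 m²; R₁ = ρL/(N·A_s) = (1.61×10^-8)(22.3)/(70×9.133e-08) = 0.05616 Ω
Section 2: A = 1.82 mm² = 1.820e-06 m²
R₂ = (1.61×10^-8)(4.14)/(1.820e-06) = 0.03662 Ω
R = R₁ + R₂ = 0.09278 Ω
P = I²R = (3.15)² × 0.09278 = 0.921 W

0.921 W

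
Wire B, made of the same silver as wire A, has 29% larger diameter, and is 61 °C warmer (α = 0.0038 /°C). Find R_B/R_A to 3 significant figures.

0.740

R ∝ ρL/d² with ρ ∝ (1+αΔT), so R_B/R_A = (1 + 29/100)⁻² × (1 + 0.0038×61)
= 0.6009 × 1.232 = 0.740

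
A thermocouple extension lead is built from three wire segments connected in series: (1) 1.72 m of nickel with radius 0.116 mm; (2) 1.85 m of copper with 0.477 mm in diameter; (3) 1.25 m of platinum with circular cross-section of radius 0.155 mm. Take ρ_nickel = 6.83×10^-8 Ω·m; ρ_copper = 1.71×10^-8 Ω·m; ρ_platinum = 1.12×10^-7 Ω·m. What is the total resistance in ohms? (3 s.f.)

4.81 Ω

Seg 1: A = πr² = π(1.1600e-04 m)² = 4.227e-08 m²
R_1 = (6.83×10^-8)(1.72)/(4.227e-08) = 2.779 Ω
Seg 2: A = π(d/2)² = π(2.3850e-04 m)² = 1.787e-07 m²
R_2 = (1.71×10^-8)(1.85)/(1.787e-07) = 0.177 Ω
Seg 3: A = πr² = π(1.5500e-04 m)² = 7.548e-08 m²
R_3 = (1.12×10^-7)(1.25)/(7.548e-08) = 1.855 Ω
R_total = R_1 + R_2 + R_3 = 4.81 Ω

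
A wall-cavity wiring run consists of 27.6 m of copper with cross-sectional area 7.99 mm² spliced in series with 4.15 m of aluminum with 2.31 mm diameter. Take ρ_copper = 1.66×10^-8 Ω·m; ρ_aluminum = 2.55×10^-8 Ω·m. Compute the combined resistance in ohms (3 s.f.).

Segment 1: A = 7.99 mm² = 7.990e-06 m²
R₁ = ρL/A = (1.66×10^-8)(27.6)/(7.990e-06) = 0.05734 Ω
Segment 2: A = π(d/2)² = π(1.1550e-03 m)² = 4.191e-06 m²
R₂ = (2.55×10^-8)(4.15)/(4.191e-06) = 0.02525 Ω
R = R₁ + R₂ = 0.0826 Ω

0.0826 Ω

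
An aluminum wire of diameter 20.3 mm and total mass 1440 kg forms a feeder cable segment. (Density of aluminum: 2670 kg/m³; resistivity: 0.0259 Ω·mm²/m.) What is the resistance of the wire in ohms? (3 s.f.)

0.133 Ω

ρ = 0.0259 Ω·mm²/m = 2.59×10^-8 Ω·m
A = π(d/2)² = π(1.0150e-02 m)² = 3.2365e-04 m²
L = m/(density·A) = 1440/(2670×3.2365e-04) = 1666 m
R = ρL/A = (2.59×10^-8)(1666)/(3.2365e-04) = 0.133 Ω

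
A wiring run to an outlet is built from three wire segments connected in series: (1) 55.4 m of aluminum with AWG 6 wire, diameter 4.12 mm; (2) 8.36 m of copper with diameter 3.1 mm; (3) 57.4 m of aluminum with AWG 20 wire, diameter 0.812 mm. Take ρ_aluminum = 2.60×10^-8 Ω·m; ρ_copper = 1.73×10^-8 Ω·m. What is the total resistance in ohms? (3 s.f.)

Seg 1: A = π(4.12/2 mm)² = π(2.0600e-03 m)² = 1.333e-05 m²
R_1 = (2.60×10^-8)(55.4)/(1.333e-05) = 0.108 Ω
Seg 2: A = π(d/2)² = π(1.5500e-03 m)² = 7.548e-06 m²
R_2 = (1.73×10^-8)(8.36)/(7.548e-06) = 0.01916 Ω
Seg 3: A = π(0.812/2 mm)² = π(4.0600e-04 m)² = 5.178e-07 m²
R_3 = (2.60×10^-8)(57.4)/(5.178e-07) = 2.882 Ω
R_total = R_1 + R_2 + R_3 = 3.01 Ω

3.01 Ω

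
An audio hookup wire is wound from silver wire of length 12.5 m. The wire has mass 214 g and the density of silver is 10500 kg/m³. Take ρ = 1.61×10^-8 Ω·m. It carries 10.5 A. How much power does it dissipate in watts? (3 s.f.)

A = m/(density·L) = 0.214/(10500×12.5) = 1.6305e-06 m²
R = ρL/A = (1.61×10^-8)(12.5)/(1.6305e-06) = 0.1234 Ω
P = I²R = (10.5)² × 0.1234 = 13.6 W

13.6 W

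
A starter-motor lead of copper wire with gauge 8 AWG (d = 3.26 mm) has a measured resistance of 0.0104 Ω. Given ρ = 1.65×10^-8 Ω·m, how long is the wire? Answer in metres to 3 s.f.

5.26 m

A = π(3.26/2 mm)² = π(1.6300e-03 m)² = 8.347e-06 m²
L = RA/ρ = (0.0104)(8.347e-06)/(1.65×10^-8) = 5.26 m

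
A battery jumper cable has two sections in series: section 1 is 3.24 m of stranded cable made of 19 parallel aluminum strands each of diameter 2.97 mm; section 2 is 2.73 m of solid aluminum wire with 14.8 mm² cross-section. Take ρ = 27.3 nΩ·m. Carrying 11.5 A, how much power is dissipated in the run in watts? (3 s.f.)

ρ = 27.3 nΩ·m = 2.73×10^-8 Ω·m
Section 1: A_strand = π(1.4850e-03)² = 6.928e-06 m²; R₁ = ρL/(N·A_s) = (2.73×10^-8)(3.24)/(19×6.928e-06) = 6.720×10^-4 Ω
Section 2: A = 14.8 mm² = 1.480e-05 m²
R₂ = (2.73×10^-8)(2.73)/(1.480e-05) = 0.005036 Ω
R = R₁ + R₂ = 0.005708 Ω
P = I²R = (11.5)² × 0.005708 = 0.755 W

0.755 W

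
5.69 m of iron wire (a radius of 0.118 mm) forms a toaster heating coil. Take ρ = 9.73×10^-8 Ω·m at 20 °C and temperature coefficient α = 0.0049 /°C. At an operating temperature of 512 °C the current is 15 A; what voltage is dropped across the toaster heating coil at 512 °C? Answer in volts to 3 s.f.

A = πr² = π(1.1800e-04 m)² = 4.374e-08 m²
R₍20₎ = ρL/A = (9.73×10^-8)(5.69)/(4.374e-08) = 12.66 Ω
R₍512₎ = R₍20₎(1 + αΔT) = 12.66 × (1 + 0.0049×492) = 43.17 Ω
V = IR = 15 × 43.17 = 648 V

648 V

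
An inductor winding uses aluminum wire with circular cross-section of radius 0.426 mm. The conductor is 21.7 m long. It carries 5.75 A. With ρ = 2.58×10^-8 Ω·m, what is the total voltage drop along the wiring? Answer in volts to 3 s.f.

5.65 V

A = πr² = π(4.2600e-04 m)² = 5.701e-07 m²
R = ρL/A = (2.58×10^-8)(21.7)/(5.701e-07) = 0.982 Ω
V = IR = 5.75 × 0.982 = 5.65 V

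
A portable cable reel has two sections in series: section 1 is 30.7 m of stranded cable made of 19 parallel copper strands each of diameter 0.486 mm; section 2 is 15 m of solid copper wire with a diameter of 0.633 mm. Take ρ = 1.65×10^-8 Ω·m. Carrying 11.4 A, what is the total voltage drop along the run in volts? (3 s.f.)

10.6 V

Section 1: A_strand = π(2.4300e-04)² = 1.855e-07 m²; R₁ = ρL/(N·A_s) = (1.65×10^-8)(30.7)/(19×1.855e-07) = 0.1437 Ω
Section 2: A = π(d/2)² = π(3.1650e-04 m)² = 3.147e-07 m²
R₂ = (1.65×10^-8)(15)/(3.147e-07) = 0.7865 Ω
R = R₁ + R₂ = 0.9302 Ω
V = IR = 11.4 × 0.9302 = 10.6 V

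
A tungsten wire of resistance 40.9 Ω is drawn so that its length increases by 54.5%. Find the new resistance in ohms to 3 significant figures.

97.6 Ω

k = 1 + 54.5/100 = 1.545; volume constant ⇒ A' = A/k, so R' = k²R.
R' = 2.387 × 40.9 = 97.6 Ω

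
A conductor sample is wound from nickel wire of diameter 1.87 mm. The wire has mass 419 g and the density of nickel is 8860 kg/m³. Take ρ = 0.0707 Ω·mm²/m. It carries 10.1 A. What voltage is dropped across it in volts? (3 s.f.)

4.48 V

ρ = 0.0707 Ω·mm²/m = 7.07×10^-8 Ω·m
A = π(d/2)² = π(9.3500e-04 m)² = 2.7465e-06 m²
L = m/(density·A) = 0.419/(8860×2.7465e-06) = 17.22 m
R = ρL/A = (7.07×10^-8)(17.22)/(2.7465e-06) = 0.4433 Ω
V = IR = 10.1 × 0.4433 = 4.48 V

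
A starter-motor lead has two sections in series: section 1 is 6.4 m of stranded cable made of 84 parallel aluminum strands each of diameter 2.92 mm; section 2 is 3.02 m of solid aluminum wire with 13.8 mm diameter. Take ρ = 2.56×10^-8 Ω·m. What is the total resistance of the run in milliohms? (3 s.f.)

0.808 mΩ

Section 1: A_strand = π(1.4600e-03)² = 6.697e-06 m²; R₁ = ρL/(N·A_s) = (2.56×10^-8)(6.4)/(84×6.697e-06) = 2.913×10^-4 Ω
Section 2: A = π(d/2)² = π(6.9000e-03 m)² = 1.496e-04 m²
R₂ = (2.56×10^-8)(3.02)/(1.496e-04) = 5.169×10^-4 Ω
R = R₁ + R₂ = 0.808 mΩ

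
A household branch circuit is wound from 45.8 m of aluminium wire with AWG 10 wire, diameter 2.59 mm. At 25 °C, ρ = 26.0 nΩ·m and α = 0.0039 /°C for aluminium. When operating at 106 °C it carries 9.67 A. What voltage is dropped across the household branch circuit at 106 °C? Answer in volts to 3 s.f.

2.88 V

ρ = 26.0 nΩ·m = 2.60×10^-8 Ω·m
A = π(2.59/2 mm)² = π(1.2950e-03 m)² = 5.269e-06 m²
R₍25₎ = ρL/A = (2.60×10^-8)(45.8)/(5.269e-06) = 0.226 Ω
R₍106₎ = R₍25₎(1 + αΔT) = 0.226 × (1 + 0.0039×81) = 0.2974 Ω
V = IR = 9.67 × 0.2974 = 2.88 V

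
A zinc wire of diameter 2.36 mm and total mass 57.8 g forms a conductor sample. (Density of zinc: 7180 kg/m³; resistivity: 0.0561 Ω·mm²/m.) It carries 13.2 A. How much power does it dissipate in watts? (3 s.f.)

ρ = 0.0561 Ω·mm²/m = 5.61×10^-8 Ω·m
A = π(d/2)² = π(1.1800e-03 m)² = 4.3744e-06 m²
L = m/(density·A) = 0.0578/(7180×4.3744e-06) = 1.84 m
R = ρL/A = (5.61×10^-8)(1.84)/(4.3744e-06) = 0.0236 Ω
P = I²R = (13.2)² × 0.0236 = 4.11 W

4.11 W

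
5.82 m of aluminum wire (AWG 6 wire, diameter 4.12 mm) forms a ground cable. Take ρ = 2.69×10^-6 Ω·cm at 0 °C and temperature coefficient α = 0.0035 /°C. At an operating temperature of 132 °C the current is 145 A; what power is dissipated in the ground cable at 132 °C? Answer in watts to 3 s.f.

361 W

ρ = 2.69×10^-6 Ω·cm = 2.69×10^-8 Ω·m
A = π(4.12/2 mm)² = π(2.0600e-03 m)² = 1.333e-05 m²
R₍0₎ = ρL/A = (2.69×10^-8)(5.82)/(1.333e-05) = 0.01174 Ω
R₍132₎ = R₍0₎(1 + αΔT) = 0.01174 × (1 + 0.0035×132) = 0.01717 Ω
P = I²R = (145)² × 0.01717 = 361 W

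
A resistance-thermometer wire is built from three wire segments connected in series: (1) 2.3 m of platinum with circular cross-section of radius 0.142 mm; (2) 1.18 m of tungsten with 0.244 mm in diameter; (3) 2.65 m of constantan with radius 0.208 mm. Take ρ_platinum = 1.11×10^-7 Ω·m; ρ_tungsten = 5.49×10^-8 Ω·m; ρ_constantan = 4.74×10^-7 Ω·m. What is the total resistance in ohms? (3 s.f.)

Seg 1: A = πr² = π(1.4200e-04 m)² = 6.335e-08 m²
R_1 = (1.11×10^-7)(2.3)/(6.335e-08) = 4.03 Ω
Seg 2: A = π(d/2)² = π(1.2200e-04 m)² = 4.676e-08 m²
R_2 = (5.49×10^-8)(1.18)/(4.676e-08) = 1.385 Ω
Seg 3: A = πr² = π(2.0800e-04 m)² = 1.359e-07 m²
R_3 = (4.74×10^-7)(2.65)/(1.359e-07) = 9.242 Ω
R_total = R_1 + R_2 + R_3 = 14.7 Ω

14.7 Ω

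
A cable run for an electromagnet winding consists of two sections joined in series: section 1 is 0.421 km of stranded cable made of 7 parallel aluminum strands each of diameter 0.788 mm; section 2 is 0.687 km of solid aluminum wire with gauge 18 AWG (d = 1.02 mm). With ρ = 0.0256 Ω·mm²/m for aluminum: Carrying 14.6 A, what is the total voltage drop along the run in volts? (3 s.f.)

ρ = 0.0256 Ω·mm²/m = 2.56×10^-8 Ω·m
Section 1: A_strand = π(3.9400e-04)² = 4.877e-07 m²; R₁ = ρL/(N·A_s) = (2.56×10^-8)(421)/(7×4.877e-07) = 3.157 Ω
Section 2: A = π(1.02/2 mm)² = π(5.1000e-04 m)² = 8.171e-07 m²
R₂ = (2.56×10^-8)(687)/(8.171e-07) = 21.52 Ω
R = R₁ + R₂ = 24.68 Ω
V = IR = 14.6 × 24.68 = 360 V

360 V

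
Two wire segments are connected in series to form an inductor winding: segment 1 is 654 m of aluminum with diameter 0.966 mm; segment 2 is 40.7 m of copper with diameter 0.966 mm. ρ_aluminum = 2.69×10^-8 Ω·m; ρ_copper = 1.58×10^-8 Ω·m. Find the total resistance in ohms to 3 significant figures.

Segment 1: A = π(d/2)² = π(4.8300e-04 m)² = 7.329e-07 m²
R₁ = ρL/A = (2.69×10^-8)(654)/(7.329e-07) = 24 Ω
R₂ = (1.58×10^-8)(40.7)/(7.329e-07) = 0.8774 Ω
R = R₁ + R₂ = 24.9 Ω

24.9 Ω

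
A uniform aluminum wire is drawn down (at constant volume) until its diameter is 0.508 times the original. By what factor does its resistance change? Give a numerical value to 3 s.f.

Volume constant ⇒ L' = L/r² with r = 0.508. R' = ρL'/A' = ρ(L/r²)/(πr²d₀²/4) = R/r⁴.
Factor = 15.0

15.0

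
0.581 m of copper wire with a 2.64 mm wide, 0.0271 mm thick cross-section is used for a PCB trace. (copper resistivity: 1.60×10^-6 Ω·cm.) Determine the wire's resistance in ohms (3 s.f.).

ρ = 1.60×10^-6 Ω·cm = 1.60×10^-8 Ω·m
A = 2.64 × 0.0271 mm² = 0.0715 mm² = 7.154e-08 m²
R = ρL/A = (1.60×10^-8)(0.581 m)/(7.154e-08 m²) = 0.130 Ω

0.130 Ω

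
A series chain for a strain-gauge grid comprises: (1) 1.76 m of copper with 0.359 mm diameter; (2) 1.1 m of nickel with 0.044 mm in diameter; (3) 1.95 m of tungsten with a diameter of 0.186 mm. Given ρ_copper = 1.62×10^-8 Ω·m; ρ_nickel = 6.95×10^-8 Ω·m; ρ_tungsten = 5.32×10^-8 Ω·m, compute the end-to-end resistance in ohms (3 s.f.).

54.4 Ω

Seg 1: A = π(d/2)² = π(1.7950e-04 m)² = 1.012e-07 m²
R_1 = (1.62×10^-8)(1.76)/(1.012e-07) = 0.2817 Ω
Seg 2: A = π(d/2)² = π(2.2000e-05 m)² = 1.521e-09 m²
R_2 = (6.95×10^-8)(1.1)/(1.521e-09) = 50.28 Ω
Seg 3: A = π(d/2)² = π(9.3000e-05 m)² = 2.717e-08 m²
R_3 = (5.32×10^-8)(1.95)/(2.717e-08) = 3.818 Ω
R_total = R_1 + R_2 + R_3 = 54.4 Ω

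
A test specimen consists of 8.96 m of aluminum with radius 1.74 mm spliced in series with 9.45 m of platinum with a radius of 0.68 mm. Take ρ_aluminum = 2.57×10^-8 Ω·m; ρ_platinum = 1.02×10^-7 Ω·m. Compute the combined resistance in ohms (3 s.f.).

0.688 Ω

Segment 1: A = πr² = π(1.7400e-03 m)² = 9.511e-06 m²
R₁ = ρL/A = (2.57×10^-8)(8.96)/(9.511e-06) = 0.02421 Ω
Segment 2: A = πr² = π(6.8000e-04 m)² = 1.453e-06 m²
R₂ = (1.02×10^-7)(9.45)/(1.453e-06) = 0.6635 Ω
R = R₁ + R₂ = 0.688 Ω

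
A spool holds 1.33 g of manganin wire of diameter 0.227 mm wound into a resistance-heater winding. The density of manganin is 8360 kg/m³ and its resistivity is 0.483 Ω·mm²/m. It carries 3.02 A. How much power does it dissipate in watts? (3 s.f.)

ρ = 0.483 Ω·mm²/m = 4.83×10^-7 Ω·m
A = π(d/2)² = π(1.1350e-04 m)² = 4.0471e-08 m²
L = m/(density·A) = 0.00133/(8360×4.0471e-08) = 3.931 m
R = ρL/A = (4.83×10^-7)(3.931)/(4.0471e-08) = 46.91 Ω
P = I²R = (3.02)² × 46.91 = 428 W

428 W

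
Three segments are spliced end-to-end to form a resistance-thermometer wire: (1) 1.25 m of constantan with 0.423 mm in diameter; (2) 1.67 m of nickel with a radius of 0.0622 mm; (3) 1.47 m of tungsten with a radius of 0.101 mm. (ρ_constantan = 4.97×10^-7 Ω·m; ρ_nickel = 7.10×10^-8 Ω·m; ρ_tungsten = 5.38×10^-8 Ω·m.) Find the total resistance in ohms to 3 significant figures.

16.6 Ω

Seg 1: A = π(d/2)² = π(2.1150e-04 m)² = 1.405e-07 m²
R_1 = (4.97×10^-7)(1.25)/(1.405e-07) = 4.421 Ω
Seg 2: A = πr² = π(6.2200e-05 m)² = 1.215e-08 m²
R_2 = (7.10×10^-8)(1.67)/(1.215e-08) = 9.755 Ω
Seg 3: A = πr² = π(1.0100e-04 m)² = 3.205e-08 m²
R_3 = (5.38×10^-8)(1.47)/(3.205e-08) = 2.468 Ω
R_total = R_1 + R_2 + R_3 = 16.6 Ω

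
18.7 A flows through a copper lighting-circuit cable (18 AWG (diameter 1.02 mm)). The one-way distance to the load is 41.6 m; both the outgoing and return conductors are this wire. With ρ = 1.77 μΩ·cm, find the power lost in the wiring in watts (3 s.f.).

630 W

ρ = 1.77 μΩ·cm = 1.77×10^-8 Ω·m
A = π(1.02/2 mm)² = π(5.1000e-04 m)² = 8.171e-07 m²
Total conductor length (both ways) L = 2 × 41.6 = 83.2 m
R = ρL/A = (1.77×10^-8)(83.2)/(8.171e-07) = 1.802 Ω
P = I²R = (18.7)² × 1.802 = 630 W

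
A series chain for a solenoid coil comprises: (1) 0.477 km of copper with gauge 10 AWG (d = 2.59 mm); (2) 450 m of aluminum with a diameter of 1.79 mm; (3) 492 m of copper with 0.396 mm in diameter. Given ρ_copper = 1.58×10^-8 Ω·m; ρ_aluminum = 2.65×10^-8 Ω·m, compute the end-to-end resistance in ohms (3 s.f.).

Seg 1: A = π(2.59/2 mm)² = π(1.2950e-03 m)² = 5.269e-06 m²
R_1 = (1.58×10^-8)(477)/(5.269e-06) = 1.43 Ω
Seg 2: A = π(d/2)² = π(8.9500e-04 m)² = 2.516e-06 m²
R_2 = (2.65×10^-8)(450)/(2.516e-06) = 4.739 Ω
Seg 3: A = π(d/2)² = π(1.9800e-04 m)² = 1.232e-07 m²
R_3 = (1.58×10^-8)(492)/(1.232e-07) = 63.12 Ω
R_total = R_1 + R_2 + R_3 = 69.3 Ω

69.3 Ω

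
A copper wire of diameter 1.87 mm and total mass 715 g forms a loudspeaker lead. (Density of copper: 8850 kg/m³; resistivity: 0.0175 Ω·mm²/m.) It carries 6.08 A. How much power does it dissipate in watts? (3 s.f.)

6.93 W

ρ = 0.0175 Ω·mm²/m = 1.75×10^-8 Ω·m
A = π(d/2)² = π(9.3500e-04 m)² = 2.7465e-06 m²
L = m/(density·A) = 0.715/(8850×2.7465e-06) = 29.42 m
R = ρL/A = (1.75×10^-8)(29.42)/(2.7465e-06) = 0.1874 Ω
P = I²R = (6.08)² × 0.1874 = 6.93 W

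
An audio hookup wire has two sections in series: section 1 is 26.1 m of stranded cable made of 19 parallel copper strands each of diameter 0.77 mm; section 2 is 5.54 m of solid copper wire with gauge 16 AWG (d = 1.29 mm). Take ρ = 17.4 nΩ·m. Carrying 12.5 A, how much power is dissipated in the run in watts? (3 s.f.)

19.5 W

ρ = 17.4 nΩ·m = 1.74×10^-8 Ω·m
Section 1: A_strand = π(3.8500e-04)² = 4.657e-07 m²; R₁ = ρL/(N·A_s) = (1.74×10^-8)(26.1)/(19×4.657e-07) = 0.05133 Ω
Section 2: A = π(1.29/2 mm)² = π(6.4500e-04 m)² = 1.307e-06 m²
R₂ = (1.74×10^-8)(5.54)/(1.307e-06) = 0.07375 Ω
R = R₁ + R₂ = 0.1251 Ω
P = I²R = (12.5)² × 0.1251 = 19.5 W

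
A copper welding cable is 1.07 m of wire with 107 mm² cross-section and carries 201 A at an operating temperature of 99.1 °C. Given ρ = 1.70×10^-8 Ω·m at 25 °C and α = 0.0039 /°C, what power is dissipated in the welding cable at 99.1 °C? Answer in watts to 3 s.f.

A = 107 mm² = 1.070e-04 m²
R₍25₎ = ρL/A = (1.70×10^-8)(1.07)/(1.070e-04) = 1.700×10^-4 Ω
R₍99.1₎ = R₍25₎(1 + αΔT) = 1.700×10^-4 × (1 + 0.0039×74.1) = 2.191×10^-4 Ω
P = I²R = (201)² × 2.191×10^-4 = 8.85 W

8.85 W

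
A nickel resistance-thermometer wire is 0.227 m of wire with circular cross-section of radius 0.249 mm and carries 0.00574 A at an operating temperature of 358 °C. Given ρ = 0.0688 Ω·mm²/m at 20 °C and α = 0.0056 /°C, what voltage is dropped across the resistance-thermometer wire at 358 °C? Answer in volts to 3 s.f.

ρ = 0.0688 Ω·mm²/m = 6.88×10^-8 Ω·m
A = πr² = π(2.4900e-04 m)² = 1.948e-07 m²
R₍20₎ = ρL/A = (6.88×10^-8)(0.227)/(1.948e-07) = 0.08018 Ω
R₍358₎ = R₍20₎(1 + αΔT) = 0.08018 × (1 + 0.0056×338) = 0.2319 Ω
V = IR = 0.00574 × 0.2319 = 0.00133 V

0.00133 V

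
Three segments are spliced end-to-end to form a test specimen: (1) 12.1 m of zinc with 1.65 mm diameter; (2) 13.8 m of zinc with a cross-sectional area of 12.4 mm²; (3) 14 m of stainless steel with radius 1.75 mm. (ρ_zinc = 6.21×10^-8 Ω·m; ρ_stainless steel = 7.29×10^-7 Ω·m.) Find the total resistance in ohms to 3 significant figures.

1.48 Ω

Seg 1: A = π(d/2)² = π(8.2500e-04 m)² = 2.138e-06 m²
R_1 = (6.21×10^-8)(12.1)/(2.138e-06) = 0.3514 Ω
Seg 2: A = 12.4 mm² = 1.240e-05 m²
R_2 = (6.21×10^-8)(13.8)/(1.240e-05) = 0.06911 Ω
Seg 3: A = πr² = π(1.7500e-03 m)² = 9.621e-06 m²
R_3 = (7.29×10^-7)(14)/(9.621e-06) = 1.061 Ω
R_total = R_1 + R_2 + R_3 = 1.48 Ω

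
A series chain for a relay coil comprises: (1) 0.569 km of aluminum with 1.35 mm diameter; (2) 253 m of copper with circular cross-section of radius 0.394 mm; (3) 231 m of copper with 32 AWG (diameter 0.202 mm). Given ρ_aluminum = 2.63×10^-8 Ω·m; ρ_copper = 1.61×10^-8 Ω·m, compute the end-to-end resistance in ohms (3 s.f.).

135 Ω

Seg 1: A = π(d/2)² = π(6.7500e-04 m)² = 1.431e-06 m²
R_1 = (2.63×10^-8)(569)/(1.431e-06) = 10.45 Ω
Seg 2: A = πr² = π(3.9400e-04 m)² = 4.877e-07 m²
R_2 = (1.61×10^-8)(253)/(4.877e-07) = 8.352 Ω
Seg 3: A = π(0.202/2 mm)² = π(1.0100e-04 m)² = 3.205e-08 m²
R_3 = (1.61×10^-8)(231)/(3.205e-08) = 116.1 Ω
R_total = R_1 + R_2 + R_3 = 135 Ω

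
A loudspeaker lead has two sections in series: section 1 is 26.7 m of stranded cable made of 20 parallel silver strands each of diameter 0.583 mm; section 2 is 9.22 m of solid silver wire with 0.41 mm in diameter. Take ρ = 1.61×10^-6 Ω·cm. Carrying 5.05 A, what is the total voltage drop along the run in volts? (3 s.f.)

ρ = 1.61×10^-6 Ω·cm = 1.61×10^-8 Ω·m
Section 1: A_strand = π(2.9150e-04)² = 2.669e-07 m²; R₁ = ρL/(N·A_s) = (1.61×10^-8)(26.7)/(20×2.669e-07) = 0.08052 Ω
Section 2: A = π(d/2)² = π(2.0500e-04 m)² = 1.320e-07 m²
R₂ = (1.61×10^-8)(9.22)/(1.320e-07) = 1.124 Ω
R = R₁ + R₂ = 1.205 Ω
V = IR = 5.05 × 1.205 = 6.08 V

6.08 V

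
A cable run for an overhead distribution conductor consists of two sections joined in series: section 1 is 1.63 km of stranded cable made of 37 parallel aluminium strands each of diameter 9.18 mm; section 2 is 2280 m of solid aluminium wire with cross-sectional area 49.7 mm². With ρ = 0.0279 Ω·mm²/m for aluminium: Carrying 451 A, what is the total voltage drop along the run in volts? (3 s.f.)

586 V

ρ = 0.0279 Ω·mm²/m = 2.79×10^-8 Ω·m
Section 1: A_strand = π(4.5900e-03)² = 6.619e-05 m²; R₁ = ρL/(N·A_s) = (2.79×10^-8)(1630)/(37×6.619e-05) = 0.01857 Ω
Section 2: A = 49.7 mm² = 4.970e-05 m²
R₂ = (2.79×10^-8)(2280)/(4.970e-05) = 1.28 Ω
R = R₁ + R₂ = 1.298 Ω
V = IR = 451 × 1.298 = 586 V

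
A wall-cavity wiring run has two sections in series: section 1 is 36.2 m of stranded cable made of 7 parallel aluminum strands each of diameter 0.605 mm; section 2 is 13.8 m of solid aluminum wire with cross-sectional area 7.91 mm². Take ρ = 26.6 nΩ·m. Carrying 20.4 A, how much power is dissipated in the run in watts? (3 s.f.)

ρ = 26.6 nΩ·m = 2.66×10^-8 Ω·m
Section 1: A_strand = π(3.0250e-04)² = 2.875e-07 m²; R₁ = ρL/(N·A_s) = (2.66×10^-8)(36.2)/(7×2.875e-07) = 0.4785 Ω
Section 2: A = 7.91 mm² = 7.910e-06 m²
R₂ = (2.66×10^-8)(13.8)/(7.910e-06) = 0.04641 Ω
R = R₁ + R₂ = 0.5249 Ω
P = I²R = (20.4)² × 0.5249 = 218 W

218 W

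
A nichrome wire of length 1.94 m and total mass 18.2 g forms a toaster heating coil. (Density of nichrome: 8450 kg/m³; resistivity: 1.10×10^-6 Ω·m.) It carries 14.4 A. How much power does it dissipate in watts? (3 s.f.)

A = m/(density·L) = 0.0182/(8450×1.94) = 1.1102e-06 m²
R = ρL/A = (1.10×10^-6)(1.94)/(1.1102e-06) = 1.922 Ω
P = I²R = (14.4)² × 1.922 = 399 W

399 W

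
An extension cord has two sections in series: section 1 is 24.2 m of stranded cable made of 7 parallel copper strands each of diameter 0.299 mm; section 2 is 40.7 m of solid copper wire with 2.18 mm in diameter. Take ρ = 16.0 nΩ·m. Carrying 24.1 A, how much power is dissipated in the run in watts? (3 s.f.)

ρ = 16.0 nΩ·m = 1.60×10^-8 Ω·m
Section 1: A_strand = π(1.4950e-04)² = 7.022e-08 m²; R₁ = ρL/(N·A_s) = (1.60×10^-8)(24.2)/(7×7.022e-08) = 0.7878 Ω
Section 2: A = π(d/2)² = π(1.0900e-03 m)² = 3.733e-06 m²
R₂ = (1.60×10^-8)(40.7)/(3.733e-06) = 0.1745 Ω
R = R₁ + R₂ = 0.9622 Ω
P = I²R = (24.1)² × 0.9622 = 559 W

559 W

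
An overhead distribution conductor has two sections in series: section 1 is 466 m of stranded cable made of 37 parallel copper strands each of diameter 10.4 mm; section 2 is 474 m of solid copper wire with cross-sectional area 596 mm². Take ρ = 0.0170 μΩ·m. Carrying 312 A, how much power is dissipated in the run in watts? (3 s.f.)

ρ = 0.0170 μΩ·m = 1.70×10^-8 Ω·m
Section 1: A_strand = π(5.2000e-03)² = 8.495e-05 m²; R₁ = ρL/(N·A_s) = (1.70×10^-8)(466)/(37×8.495e-05) = 0.00252 Ω
Section 2: A = 596 mm² = 5.960e-04 m²
R₂ = (1.70×10^-8)(474)/(5.960e-04) = 0.01352 Ω
R = R₁ + R₂ = 0.01604 Ω
P = I²R = (312)² × 0.01604 = 1560 W

1560 W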